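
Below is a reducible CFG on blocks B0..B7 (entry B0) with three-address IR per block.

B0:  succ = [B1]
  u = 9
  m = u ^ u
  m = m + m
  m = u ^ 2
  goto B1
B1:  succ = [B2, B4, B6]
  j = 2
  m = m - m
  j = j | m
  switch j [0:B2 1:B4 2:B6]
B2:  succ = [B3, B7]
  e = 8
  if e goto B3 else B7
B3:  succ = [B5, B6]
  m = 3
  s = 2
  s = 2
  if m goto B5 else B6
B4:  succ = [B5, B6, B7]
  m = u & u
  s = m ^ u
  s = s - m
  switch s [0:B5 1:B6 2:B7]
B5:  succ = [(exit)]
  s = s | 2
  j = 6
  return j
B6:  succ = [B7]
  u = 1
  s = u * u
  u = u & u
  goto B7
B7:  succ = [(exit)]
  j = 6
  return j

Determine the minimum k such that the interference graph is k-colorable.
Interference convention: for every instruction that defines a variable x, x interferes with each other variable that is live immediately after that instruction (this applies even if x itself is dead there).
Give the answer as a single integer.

Answer: 3

Derivation:
Per-block:
  B0 def {m,u} use ∅
  B1 def {j,m} use {m}
  B2 def {e} use ∅
  B3 def {m,s} use ∅
  B4 def {m,s} use {u}
  B5 def {j,s} use {s}
  B6 def {s,u} use ∅
  B7 def {j} use ∅

Backward fixpoint:
  B0 li=∅ lo={m,u}
  B1 li={m,u} lo={u}
  B2 li=∅ lo=∅
  B3 li=∅ lo={s}
  B4 li={u} lo={s}
  B5 li={s} lo=∅
  B6 li=∅ lo=∅
  B7 li=∅ lo=∅

Interference:
  e↔∅
  j↔{m,u}
  m↔{j,s,u}
  s↔{m,u}
  u↔{j,m,s}

Colouring:
  {j,m,u} pairwise interfere (3-clique) ⇒ χ ≥ 3
  assign e→c0 j→c2 m→c0 s→c2 u→c1 — no edge inside a register ⇒ χ ≤ 3
  χ = 3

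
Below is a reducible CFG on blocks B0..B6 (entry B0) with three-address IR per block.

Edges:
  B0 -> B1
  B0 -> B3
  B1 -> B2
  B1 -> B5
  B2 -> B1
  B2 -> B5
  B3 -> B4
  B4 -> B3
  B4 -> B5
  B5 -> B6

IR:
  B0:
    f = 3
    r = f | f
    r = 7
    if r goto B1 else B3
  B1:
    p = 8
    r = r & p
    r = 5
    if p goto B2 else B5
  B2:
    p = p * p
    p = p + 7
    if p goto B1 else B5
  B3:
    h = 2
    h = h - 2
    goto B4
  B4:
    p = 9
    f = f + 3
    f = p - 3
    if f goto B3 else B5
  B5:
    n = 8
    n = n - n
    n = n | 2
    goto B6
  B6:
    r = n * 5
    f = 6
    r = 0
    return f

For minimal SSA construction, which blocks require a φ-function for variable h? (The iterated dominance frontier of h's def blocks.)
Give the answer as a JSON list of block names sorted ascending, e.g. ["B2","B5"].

Answer: ["B3", "B5"]

Derivation:
idom tree: B1←B0 B2←B1 B3←B0 B4←B3 B5←B0 B6←B5
Dom at joins:
  B1: preds {B0,B2}: {B0} ∩ {B0,B1,B2} = {B0}; idom=B0
  B3: preds {B0,B4}: {B0} ∩ {B0,B3,B4} = {B0}; idom=B0
  B5: preds {B1,B2,B4}: {B0,B1} ∩ {B0,B1,B2} ∩ {B0,B3,B4} = {B0}; idom=B0

DF walk-up:
  join B1 pred B0: · stop@B0
  join B1 pred B2: B2→B1 stop@B0
  join B3 pred B0: · stop@B0
  join B3 pred B4: B4→B3 stop@B0
  join B5 pred B1: B1 stop@B0
  join B5 pred B2: B2→B1 stop@B0
  join B5 pred B4: B4→B3 stop@B0
  B0 → ∅
  B1 → {B1,B5}
  B2 → {B1,B5}
  B3 → {B3,B5}
  B4 → {B3,B5}
  B5 → ∅
  B6 → ∅

φ for h: defs {B3}
  DF⁺ = {B3,B5}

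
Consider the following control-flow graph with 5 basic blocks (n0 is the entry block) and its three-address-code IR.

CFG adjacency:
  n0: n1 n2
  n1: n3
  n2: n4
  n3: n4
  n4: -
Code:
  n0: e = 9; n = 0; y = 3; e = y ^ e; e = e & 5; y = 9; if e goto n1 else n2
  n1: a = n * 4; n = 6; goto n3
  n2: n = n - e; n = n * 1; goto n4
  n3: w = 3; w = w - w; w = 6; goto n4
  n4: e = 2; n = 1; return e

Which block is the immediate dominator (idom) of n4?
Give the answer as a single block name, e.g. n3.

Answer: n0

Analysis:
idom tree: n1←n0 n2←n0 n3←n1 n4←n0
Dom∩ at merges:
  n4: preds {n2,n3}: {n0,n2} ∩ {n0,n1,n3} = {n0}; idom=n0

idom(n4) = n0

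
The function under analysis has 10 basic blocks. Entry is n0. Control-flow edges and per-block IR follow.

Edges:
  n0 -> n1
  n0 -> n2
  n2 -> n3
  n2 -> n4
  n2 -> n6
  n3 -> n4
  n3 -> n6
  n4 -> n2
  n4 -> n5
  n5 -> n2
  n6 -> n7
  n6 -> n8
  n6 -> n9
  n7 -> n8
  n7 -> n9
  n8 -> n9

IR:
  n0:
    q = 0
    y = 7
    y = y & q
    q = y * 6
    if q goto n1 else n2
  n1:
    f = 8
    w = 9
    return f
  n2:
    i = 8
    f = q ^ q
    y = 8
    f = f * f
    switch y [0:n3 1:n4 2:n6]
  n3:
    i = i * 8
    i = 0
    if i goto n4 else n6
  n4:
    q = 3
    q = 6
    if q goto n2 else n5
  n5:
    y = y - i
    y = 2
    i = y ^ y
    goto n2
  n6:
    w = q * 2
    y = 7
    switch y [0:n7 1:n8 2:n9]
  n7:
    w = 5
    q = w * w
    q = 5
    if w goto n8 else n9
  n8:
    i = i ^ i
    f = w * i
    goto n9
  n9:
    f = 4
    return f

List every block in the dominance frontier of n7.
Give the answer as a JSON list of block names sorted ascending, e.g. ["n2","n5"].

idom tree: n1←n0 n2←n0 n3←n2 n4←n2 n5←n4 n6←n2 n7←n6 n8←n6 n9←n6
Dom at joins:
  n2: preds {n0,n4,n5}: {n0} ∩ {n0,n2,n4} ∩ {n0,n2,n4,n5} = {n0}; idom=n0
  n4: preds {n2,n3}: {n0,n2} ∩ {n0,n2,n3} = {n0,n2}; idom=n2
  n6: preds {n2,n3}: {n0,n2} ∩ {n0,n2,n3} = {n0,n2}; idom=n2
  n8: preds {n6,n7}: {n0,n2,n6} ∩ {n0,n2,n6,n7} = {n0,n2,n6}; idom=n6
  n9: preds {n6,n7,n8}: {n0,n2,n6} ∩ {n0,n2,n6,n7} ∩ {n0,n2,n6,n8} = {n0,n2,n6}; idom=n6

Frontier:
  join n2 pred n0: · stop@n0
  join n2 pred n4: n4→n2 stop@n0
  join n2 pred n5: n5→n4→n2 stop@n0
  join n4 pred n2: · stop@n2
  join n4 pred n3: n3 stop@n2
  join n6 pred n2: · stop@n2
  join n6 pred n3: n3 stop@n2
  join n8 pred n6: · stop@n6
  join n8 pred n7: n7 stop@n6
  join n9 pred n6: · stop@n6
  join n9 pred n7: n7 stop@n6
  join n9 pred n8: n8 stop@n6
  DF(n0)=∅
  DF(n1)=∅
  DF(n2)={n2}
  DF(n3)={n4,n6}
  DF(n4)={n2}
  DF(n5)={n2}
  DF(n6)=∅
  DF(n7)={n8,n9}
  DF(n8)={n9}
  DF(n9)=∅

DF(n7) = ["n8", "n9"]

Answer: ["n8", "n9"]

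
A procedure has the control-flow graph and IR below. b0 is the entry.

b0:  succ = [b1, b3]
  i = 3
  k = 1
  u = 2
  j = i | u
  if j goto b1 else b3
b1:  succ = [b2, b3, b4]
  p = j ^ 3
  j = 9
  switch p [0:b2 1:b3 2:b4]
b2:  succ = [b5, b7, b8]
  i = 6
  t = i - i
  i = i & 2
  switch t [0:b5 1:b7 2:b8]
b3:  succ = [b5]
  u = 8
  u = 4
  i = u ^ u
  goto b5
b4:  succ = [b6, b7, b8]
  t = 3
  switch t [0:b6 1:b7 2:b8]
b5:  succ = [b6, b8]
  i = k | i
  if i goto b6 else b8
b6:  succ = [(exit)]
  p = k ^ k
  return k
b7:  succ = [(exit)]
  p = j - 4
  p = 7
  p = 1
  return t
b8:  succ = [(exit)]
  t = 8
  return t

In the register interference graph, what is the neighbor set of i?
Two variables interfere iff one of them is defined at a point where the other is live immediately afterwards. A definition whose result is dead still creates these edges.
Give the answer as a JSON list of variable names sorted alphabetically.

Answer: ["j", "k", "t", "u"]

Working:
Per-block:
  b0: {i,j,k,u} / ∅
  b1: {j,p} / {j}
  b2: {i,t} / ∅
  b3: {i,u} / ∅
  b4: {t} / ∅
  b5: {i} / {i,k}
  b6: {p} / {k}
  b7: {p} / {j,t}
  b8: {t} / ∅

Live sets:
  b0: in=∅ out={j,k}
  b1: in={j,k} out={j,k}
  b2: in={j,k} out={i,j,k,t}
  b3: in={k} out={i,k}
  b4: in={j,k} out={j,k,t}
  b5: in={i,k} out={k}
  b6: in={k} out=∅
  b7: in={j,t} out=∅
  b8: in=∅ out=∅

Interfere edges:
  i — {j,k,t,u}
  j — {i,k,p,t}
  k — {i,j,p,t,u}
  p — {j,k,t}
  t — {i,j,k,p}
  u — {i,k}

N(i) = ["j", "k", "t", "u"]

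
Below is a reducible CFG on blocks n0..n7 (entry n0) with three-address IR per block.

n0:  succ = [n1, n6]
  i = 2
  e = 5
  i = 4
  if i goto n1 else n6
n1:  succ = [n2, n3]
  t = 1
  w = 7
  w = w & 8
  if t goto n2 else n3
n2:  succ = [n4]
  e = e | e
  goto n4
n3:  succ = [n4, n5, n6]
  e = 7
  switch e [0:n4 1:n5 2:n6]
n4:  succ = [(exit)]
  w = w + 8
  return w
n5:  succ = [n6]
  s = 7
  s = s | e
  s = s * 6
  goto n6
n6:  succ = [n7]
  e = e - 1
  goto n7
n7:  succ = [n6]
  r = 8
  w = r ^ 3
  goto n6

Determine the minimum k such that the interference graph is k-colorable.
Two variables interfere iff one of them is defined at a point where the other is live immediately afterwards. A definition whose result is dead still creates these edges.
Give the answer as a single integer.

Block summaries:
  n0: {e,i} / ∅
  n1: {t,w} / ∅
  n2: {e} / {e}
  n3: {e} / ∅
  n4: {w} / {w}
  n5: {s} / {e}
  n6: {e} / {e}
  n7: {r,w} / ∅

Live sets:
  live n0: ∅→{e}
  live n1: {e}→{e,w}
  live n2: {e,w}→{w}
  live n3: {w}→{e,w}
  live n4: {w}→∅
  live n5: {e}→{e}
  live n6: {e}→{e}
  live n7: {e}→{e}

Interfere edges:
  e: {i,r,s,t,w}
  i: {e}
  r: {e}
  s: {e}
  t: {e,w}
  w: {e,t}

Registers:
  lower bound: {e,t,w} mutually conflict ⇒ χ ≥ 3
  3-colouring: R0={e}  R1={i,r,s,t}  R2={w}
  χ = 3

Answer: 3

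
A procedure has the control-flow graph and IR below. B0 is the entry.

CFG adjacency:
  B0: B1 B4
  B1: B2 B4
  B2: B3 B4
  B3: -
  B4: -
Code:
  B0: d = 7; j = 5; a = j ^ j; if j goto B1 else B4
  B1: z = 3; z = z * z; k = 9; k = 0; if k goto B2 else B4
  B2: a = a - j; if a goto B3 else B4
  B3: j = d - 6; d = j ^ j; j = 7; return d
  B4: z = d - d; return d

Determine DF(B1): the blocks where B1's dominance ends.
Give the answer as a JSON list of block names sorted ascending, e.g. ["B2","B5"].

idom tree: B1←B0 B2←B1 B3←B2 B4←B0
Join-block Dom:
  B4: preds {B0,B1,B2}: {B0} ∩ {B0,B1} ∩ {B0,B1,B2} = {B0}; idom=B0

DF derivation:
  B4←B0: walk · to B0
  B4←B1: walk B1 to B0
  B4←B2: walk B2→B1 to B0
  B0: DF=∅
  B1: DF={B4}
  B2: DF={B4}
  B3: DF=∅
  B4: DF=∅

DF(B1) = ["B4"]

Answer: ["B4"]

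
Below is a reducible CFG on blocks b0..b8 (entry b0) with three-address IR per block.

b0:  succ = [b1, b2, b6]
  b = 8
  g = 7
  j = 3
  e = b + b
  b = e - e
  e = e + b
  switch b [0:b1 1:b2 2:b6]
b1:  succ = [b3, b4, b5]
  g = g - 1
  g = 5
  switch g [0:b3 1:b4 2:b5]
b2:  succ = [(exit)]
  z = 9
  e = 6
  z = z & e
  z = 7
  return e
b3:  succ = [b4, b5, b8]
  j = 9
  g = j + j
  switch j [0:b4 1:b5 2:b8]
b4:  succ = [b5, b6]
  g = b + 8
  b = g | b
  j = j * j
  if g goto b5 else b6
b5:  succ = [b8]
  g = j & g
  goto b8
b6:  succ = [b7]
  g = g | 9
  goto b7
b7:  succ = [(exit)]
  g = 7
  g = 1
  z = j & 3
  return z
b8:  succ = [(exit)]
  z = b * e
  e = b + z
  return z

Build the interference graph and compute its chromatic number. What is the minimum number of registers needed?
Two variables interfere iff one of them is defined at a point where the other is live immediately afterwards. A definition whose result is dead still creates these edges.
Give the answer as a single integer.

Answer: 4

Derivation:
Block summaries:
  b0 def {b,e,g,j} use ∅
  b1 def {g} use {g}
  b2 def {e,z} use ∅
  b3 def {g,j} use ∅
  b4 def {b,g,j} use {b,j}
  b5 def {g} use {g,j}
  b6 def {g} use {g}
  b7 def {g,z} use {j}
  b8 def {e,z} use {b,e}

Liveness:
  live b0: ∅→{b,e,g,j}
  live b1: {b,e,g,j}→{b,e,g,j}
  live b2: ∅→∅
  live b3: {b,e}→{b,e,g,j}
  live b4: {b,e,j}→{b,e,g,j}
  live b5: {b,e,g,j}→{b,e}
  live b6: {g,j}→{j}
  live b7: {j}→∅
  live b8: {b,e}→∅

Interference:
  b — {e,g,j,z}
  e — {b,g,j,z}
  g — {b,e,j}
  j — {b,e,g}
  z — {b,e}

Colouring:
  clique {b,e,g,j} ⇒ need ≥ 4
  4-colouring: r0={b}  r1={e}  r2={g,z}  r3={j}
  χ = 4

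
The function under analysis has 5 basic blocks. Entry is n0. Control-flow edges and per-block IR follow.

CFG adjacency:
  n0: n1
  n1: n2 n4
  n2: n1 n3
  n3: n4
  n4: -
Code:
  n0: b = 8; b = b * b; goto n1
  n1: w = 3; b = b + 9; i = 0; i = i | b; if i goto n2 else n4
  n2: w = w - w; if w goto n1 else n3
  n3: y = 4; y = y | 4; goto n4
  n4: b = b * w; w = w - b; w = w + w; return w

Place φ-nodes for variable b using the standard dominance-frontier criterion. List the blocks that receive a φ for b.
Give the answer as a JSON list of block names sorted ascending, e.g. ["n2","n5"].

Answer: ["n1"]

Analysis:
idom tree: n1←n0 n2←n1 n3←n2 n4←n1
Join-block Dom:
  n1: preds {n0,n2}: {n0} ∩ {n0,n1,n2} = {n0}; idom=n0
  n4: preds {n1,n3}: {n0,n1} ∩ {n0,n1,n2,n3} = {n0,n1}; idom=n1

Frontier:
  n1←n0: walk · to n0
  n1←n2: walk n2→n1 to n0
  n4←n1: walk · to n1
  n4←n3: walk n3→n2 to n1
  DF(n0)=∅
  DF(n1)={n1}
  DF(n2)={n1,n4}
  DF(n3)={n4}
  DF(n4)=∅

φ for b: defs {n0,n1,n4}
  DF⁺ = {n1}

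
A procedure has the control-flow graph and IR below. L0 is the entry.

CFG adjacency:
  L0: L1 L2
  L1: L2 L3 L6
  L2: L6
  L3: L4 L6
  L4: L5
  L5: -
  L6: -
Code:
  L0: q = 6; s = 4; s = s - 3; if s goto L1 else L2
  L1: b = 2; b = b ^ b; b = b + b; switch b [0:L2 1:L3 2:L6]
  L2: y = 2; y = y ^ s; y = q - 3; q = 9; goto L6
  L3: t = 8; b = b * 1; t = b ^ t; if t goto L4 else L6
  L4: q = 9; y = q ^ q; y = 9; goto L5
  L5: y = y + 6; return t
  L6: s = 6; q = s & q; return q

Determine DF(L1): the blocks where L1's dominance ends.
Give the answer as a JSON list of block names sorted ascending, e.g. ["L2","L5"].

idom tree: L1←L0 L2←L0 L3←L1 L4←L3 L5←L4 L6←L0
Dom at joins:
  L2: preds {L0,L1}: {L0} ∩ {L0,L1} = {L0}; idom=L0
  L6: preds {L1,L2,L3}: {L0,L1} ∩ {L0,L2} ∩ {L0,L1,L3} = {L0}; idom=L0

Frontier:
  join L2 pred L0: · stop@L0
  join L2 pred L1: L1 stop@L0
  join L6 pred L1: L1 stop@L0
  join L6 pred L2: L2 stop@L0
  join L6 pred L3: L3→L1 stop@L0
  L0 → ∅
  L1 → {L2,L6}
  L2 → {L6}
  L3 → {L6}
  L4 → ∅
  L5 → ∅
  L6 → ∅

DF(L1) = ["L2", "L6"]

Answer: ["L2", "L6"]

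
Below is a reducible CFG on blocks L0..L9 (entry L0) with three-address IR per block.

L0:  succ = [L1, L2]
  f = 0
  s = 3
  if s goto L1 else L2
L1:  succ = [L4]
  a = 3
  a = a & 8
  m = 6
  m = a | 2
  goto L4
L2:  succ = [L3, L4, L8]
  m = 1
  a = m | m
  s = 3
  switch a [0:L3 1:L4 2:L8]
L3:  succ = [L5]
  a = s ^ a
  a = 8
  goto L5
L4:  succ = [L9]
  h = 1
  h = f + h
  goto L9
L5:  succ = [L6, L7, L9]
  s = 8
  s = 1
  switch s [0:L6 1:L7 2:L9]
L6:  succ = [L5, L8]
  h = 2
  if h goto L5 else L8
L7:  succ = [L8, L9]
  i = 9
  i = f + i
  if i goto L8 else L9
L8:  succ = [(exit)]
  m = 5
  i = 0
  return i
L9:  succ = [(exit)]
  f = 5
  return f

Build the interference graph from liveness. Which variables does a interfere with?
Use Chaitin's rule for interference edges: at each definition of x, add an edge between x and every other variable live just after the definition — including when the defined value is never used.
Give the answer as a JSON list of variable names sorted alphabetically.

def/use:
  L0: def={f,s} ue=∅
  L1: def={a,m} ue=∅
  L2: def={a,m,s} ue=∅
  L3: def={a} ue={a,s}
  L4: def={h} ue={f}
  L5: def={s} ue=∅
  L6: def={h} ue=∅
  L7: def={i} ue={f}
  L8: def={i,m} ue=∅
  L9: def={f} ue=∅

Live sets:
  L0: in=∅ out={f}
  L1: in={f} out={f}
  L2: in={f} out={a,f,s}
  L3: in={a,f,s} out={f}
  L4: in={f} out=∅
  L5: in={f} out={f}
  L6: in={f} out={f}
  L7: in={f} out=∅
  L8: in=∅ out=∅
  L9: in=∅ out=∅

Conflict graph:
  a — {f,m,s}
  f — {a,h,i,m,s}
  h — {f}
  i — {f}
  m — {a,f}
  s — {a,f}

N(a) = ["f", "m", "s"]

Answer: ["f", "m", "s"]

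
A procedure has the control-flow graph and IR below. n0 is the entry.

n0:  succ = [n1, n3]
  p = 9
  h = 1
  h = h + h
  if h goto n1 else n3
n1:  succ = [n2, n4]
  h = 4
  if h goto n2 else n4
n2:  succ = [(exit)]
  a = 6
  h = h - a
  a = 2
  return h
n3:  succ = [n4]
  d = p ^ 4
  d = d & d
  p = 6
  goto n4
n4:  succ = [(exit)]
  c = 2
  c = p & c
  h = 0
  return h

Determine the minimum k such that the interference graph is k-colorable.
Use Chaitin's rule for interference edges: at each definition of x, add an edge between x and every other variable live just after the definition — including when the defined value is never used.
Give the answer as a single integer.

Answer: 2

Analysis:
Per-block:
  n0: {h,p} / ∅
  n1: {h} / ∅
  n2: {a,h} / {h}
  n3: {d,p} / {p}
  n4: {c,h} / {p}

Live sets:
  n0 li=∅ lo={p}
  n1 li={p} lo={h,p}
  n2 li={h} lo=∅
  n3 li={p} lo={p}
  n4 li={p} lo=∅

Conflict graph:
  a: {h}
  c: {p}
  d: ∅
  h: {a,p}
  p: {c,h}

Chromatic number:
  {a,h} pairwise interfere (2-clique) ⇒ χ ≥ 2
  2-colouring: r0={c,d,h}  r1={a,p}
  χ = 2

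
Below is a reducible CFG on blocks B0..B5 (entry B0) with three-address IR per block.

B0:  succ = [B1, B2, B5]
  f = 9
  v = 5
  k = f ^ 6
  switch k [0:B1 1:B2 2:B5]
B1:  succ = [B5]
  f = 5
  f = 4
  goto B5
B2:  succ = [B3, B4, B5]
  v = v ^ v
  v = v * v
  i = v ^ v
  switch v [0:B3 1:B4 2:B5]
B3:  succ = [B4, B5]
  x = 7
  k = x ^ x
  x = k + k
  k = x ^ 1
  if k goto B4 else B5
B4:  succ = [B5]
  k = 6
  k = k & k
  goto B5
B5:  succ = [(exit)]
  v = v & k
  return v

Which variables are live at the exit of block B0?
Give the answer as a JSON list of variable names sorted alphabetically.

Answer: ["k", "v"]

Derivation:
Per-block:
  B0: def={f,k,v} ue=∅
  B1: def={f} ue=∅
  B2: def={i,v} ue={v}
  B3: def={k,x} ue=∅
  B4: def={k} ue=∅
  B5: def={v} ue={k,v}

Live sets:
  B0 li=∅ lo={k,v}
  B1 li={k,v} lo={k,v}
  B2 li={k,v} lo={k,v}
  B3 li={v} lo={k,v}
  B4 li={v} lo={k,v}
  B5 li={k,v} lo=∅

live-out(B0) = ["k", "v"]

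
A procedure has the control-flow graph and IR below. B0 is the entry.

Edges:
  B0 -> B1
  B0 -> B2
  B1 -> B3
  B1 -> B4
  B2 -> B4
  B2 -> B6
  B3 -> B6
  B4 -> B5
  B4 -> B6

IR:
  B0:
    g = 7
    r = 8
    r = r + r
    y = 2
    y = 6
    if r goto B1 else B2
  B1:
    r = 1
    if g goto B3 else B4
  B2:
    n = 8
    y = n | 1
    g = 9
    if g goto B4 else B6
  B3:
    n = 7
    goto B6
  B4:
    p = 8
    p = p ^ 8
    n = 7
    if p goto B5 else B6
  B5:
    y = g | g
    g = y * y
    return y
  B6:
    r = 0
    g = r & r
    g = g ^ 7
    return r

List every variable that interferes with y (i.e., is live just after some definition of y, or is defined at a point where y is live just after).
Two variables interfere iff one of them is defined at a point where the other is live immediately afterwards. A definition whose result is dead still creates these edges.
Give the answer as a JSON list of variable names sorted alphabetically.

Answer: ["g", "r"]

Derivation:
Block summaries:
  B0: def={g,r,y} ue=∅
  B1: def={r} ue={g}
  B2: def={g,n,y} ue=∅
  B3: def={n} ue=∅
  B4: def={n,p} ue=∅
  B5: def={g,y} ue={g}
  B6: def={g,r} ue=∅

Live sets:
  B0: in=∅ out={g}
  B1: in={g} out={g}
  B2: in=∅ out={g}
  B3: in=∅ out=∅
  B4: in={g} out={g}
  B5: in={g} out=∅
  B6: in=∅ out=∅

Interference:
  g↔{n,p,r,y}
  n↔{g,p}
  p↔{g,n}
  r↔{g,y}
  y↔{g,r}

N(y) = ["g", "r"]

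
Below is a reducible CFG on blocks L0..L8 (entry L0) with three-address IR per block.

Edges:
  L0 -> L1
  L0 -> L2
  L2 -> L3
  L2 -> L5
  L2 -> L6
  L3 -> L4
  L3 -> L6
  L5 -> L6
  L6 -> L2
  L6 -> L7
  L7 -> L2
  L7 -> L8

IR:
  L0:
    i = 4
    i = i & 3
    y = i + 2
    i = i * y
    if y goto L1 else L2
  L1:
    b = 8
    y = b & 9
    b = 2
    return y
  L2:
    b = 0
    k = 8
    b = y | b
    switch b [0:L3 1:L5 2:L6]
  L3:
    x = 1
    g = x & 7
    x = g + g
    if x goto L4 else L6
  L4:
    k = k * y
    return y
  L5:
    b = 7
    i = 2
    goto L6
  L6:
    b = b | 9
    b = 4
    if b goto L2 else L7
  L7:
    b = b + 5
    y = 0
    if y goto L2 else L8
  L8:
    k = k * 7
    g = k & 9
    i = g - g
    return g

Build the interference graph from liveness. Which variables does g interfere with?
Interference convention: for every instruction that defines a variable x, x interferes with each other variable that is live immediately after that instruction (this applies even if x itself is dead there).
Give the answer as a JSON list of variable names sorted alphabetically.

Per-block:
  L0: def={i,y} ue=∅
  L1: def={b,y} ue=∅
  L2: def={b,k} ue={y}
  L3: def={g,x} ue=∅
  L4: def={k} ue={k,y}
  L5: def={b,i} ue=∅
  L6: def={b} ue={b}
  L7: def={b,y} ue={b}
  L8: def={g,i,k} ue={k}

Backward fixpoint:
  L0: in=∅ out={y}
  L1: in=∅ out=∅
  L2: in={y} out={b,k,y}
  L3: in={b,k,y} out={b,k,y}
  L4: in={k,y} out=∅
  L5: in={k,y} out={b,k,y}
  L6: in={b,k,y} out={b,k,y}
  L7: in={b,k} out={k,y}
  L8: in={k} out=∅

Interfere edges:
  b↔{g,i,k,x,y}
  g↔{b,i,k,y}
  i↔{b,g,k,y}
  k↔{b,g,i,x,y}
  x↔{b,k,y}
  y↔{b,g,i,k,x}

N(g) = ["b", "i", "k", "y"]

Answer: ["b", "i", "k", "y"]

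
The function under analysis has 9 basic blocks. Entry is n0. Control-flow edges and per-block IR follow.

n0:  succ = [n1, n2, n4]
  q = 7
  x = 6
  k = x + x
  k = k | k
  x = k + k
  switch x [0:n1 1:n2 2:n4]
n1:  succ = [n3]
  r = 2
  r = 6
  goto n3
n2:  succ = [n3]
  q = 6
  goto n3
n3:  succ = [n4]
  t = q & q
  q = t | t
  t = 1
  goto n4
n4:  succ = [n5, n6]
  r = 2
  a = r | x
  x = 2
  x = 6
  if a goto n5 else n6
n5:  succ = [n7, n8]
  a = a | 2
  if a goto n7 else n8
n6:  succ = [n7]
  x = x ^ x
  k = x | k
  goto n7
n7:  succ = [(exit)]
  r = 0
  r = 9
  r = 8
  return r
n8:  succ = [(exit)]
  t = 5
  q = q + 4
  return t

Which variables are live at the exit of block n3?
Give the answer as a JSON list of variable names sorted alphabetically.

def/use:
  n0: {k,q,x} / ∅
  n1: {r} / ∅
  n2: {q} / ∅
  n3: {q,t} / {q}
  n4: {a,r,x} / {x}
  n5: {a} / {a}
  n6: {k,x} / {k,x}
  n7: {r} / ∅
  n8: {q,t} / {q}

Live sets:
  n0 li=∅ lo={k,q,x}
  n1 li={k,q,x} lo={k,q,x}
  n2 li={k,x} lo={k,q,x}
  n3 li={k,q,x} lo={k,q,x}
  n4 li={k,q,x} lo={a,k,q,x}
  n5 li={a,q} lo={q}
  n6 li={k,x} lo=∅
  n7 li=∅ lo=∅
  n8 li={q} lo=∅

live-out(n3) = ["k", "q", "x"]

Answer: ["k", "q", "x"]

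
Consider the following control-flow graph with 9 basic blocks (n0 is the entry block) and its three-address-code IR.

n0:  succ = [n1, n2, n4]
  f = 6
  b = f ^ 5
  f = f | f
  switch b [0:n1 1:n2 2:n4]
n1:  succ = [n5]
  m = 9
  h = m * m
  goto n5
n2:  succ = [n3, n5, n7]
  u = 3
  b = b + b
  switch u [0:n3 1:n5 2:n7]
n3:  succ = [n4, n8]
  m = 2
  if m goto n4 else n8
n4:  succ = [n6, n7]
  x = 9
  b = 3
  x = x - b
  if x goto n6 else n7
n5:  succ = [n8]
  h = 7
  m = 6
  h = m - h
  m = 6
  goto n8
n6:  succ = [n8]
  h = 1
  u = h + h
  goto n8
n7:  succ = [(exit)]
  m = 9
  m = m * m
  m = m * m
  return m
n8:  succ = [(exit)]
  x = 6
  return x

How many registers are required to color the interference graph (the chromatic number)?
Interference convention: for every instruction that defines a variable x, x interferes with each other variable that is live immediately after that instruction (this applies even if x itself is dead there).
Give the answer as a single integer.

Answer: 2

Working:
def/use:
  n0 def {b,f} use ∅
  n1 def {h,m} use ∅
  n2 def {b,u} use {b}
  n3 def {m} use ∅
  n4 def {b,x} use ∅
  n5 def {h,m} use ∅
  n6 def {h,u} use ∅
  n7 def {m} use ∅
  n8 def {x} use ∅

Liveness:
  live n0: ∅→{b}
  live n1: ∅→∅
  live n2: {b}→∅
  live n3: ∅→∅
  live n4: ∅→∅
  live n5: ∅→∅
  live n6: ∅→∅
  live n7: ∅→∅
  live n8: ∅→∅

Interference:
  b↔{f,u,x}
  f↔{b}
  h↔{m}
  m↔{h}
  u↔{b}
  x↔{b}

Registers:
  lower bound: {b,f} mutually conflict ⇒ χ ≥ 2
  assign b→R0 f→R1 h→R0 m→R1 u→R1 x→R1 — no edge inside a register ⇒ χ ≤ 2
  χ = 2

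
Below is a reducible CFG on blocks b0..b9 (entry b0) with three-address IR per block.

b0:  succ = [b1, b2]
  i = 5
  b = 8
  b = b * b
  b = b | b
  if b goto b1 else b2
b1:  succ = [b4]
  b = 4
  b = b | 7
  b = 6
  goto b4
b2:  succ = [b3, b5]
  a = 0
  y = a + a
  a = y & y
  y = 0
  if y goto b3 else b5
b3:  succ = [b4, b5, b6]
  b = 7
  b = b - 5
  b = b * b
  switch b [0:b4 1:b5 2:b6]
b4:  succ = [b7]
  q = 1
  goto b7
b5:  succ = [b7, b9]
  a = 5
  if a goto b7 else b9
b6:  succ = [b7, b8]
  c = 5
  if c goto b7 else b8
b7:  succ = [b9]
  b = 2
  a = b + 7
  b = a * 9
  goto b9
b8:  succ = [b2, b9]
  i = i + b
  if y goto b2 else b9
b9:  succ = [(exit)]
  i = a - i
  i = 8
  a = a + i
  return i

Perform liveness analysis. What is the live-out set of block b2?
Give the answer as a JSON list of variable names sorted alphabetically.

Block summaries:
  b0: {b,i} / ∅
  b1: {b} / ∅
  b2: {a,y} / ∅
  b3: {b} / ∅
  b4: {q} / ∅
  b5: {a} / ∅
  b6: {c} / ∅
  b7: {a,b} / ∅
  b8: {i} / {b,i,y}
  b9: {a,i} / {a,i}

Live sets:
  b0: in=∅ out={i}
  b1: in={i} out={i}
  b2: in={i} out={a,i,y}
  b3: in={a,i,y} out={a,b,i,y}
  b4: in={i} out={i}
  b5: in={i} out={a,i}
  b6: in={a,b,i,y} out={a,b,i,y}
  b7: in={i} out={a,i}
  b8: in={a,b,i,y} out={a,i}
  b9: in={a,i} out=∅

live-out(b2) = ["a", "i", "y"]

Answer: ["a", "i", "y"]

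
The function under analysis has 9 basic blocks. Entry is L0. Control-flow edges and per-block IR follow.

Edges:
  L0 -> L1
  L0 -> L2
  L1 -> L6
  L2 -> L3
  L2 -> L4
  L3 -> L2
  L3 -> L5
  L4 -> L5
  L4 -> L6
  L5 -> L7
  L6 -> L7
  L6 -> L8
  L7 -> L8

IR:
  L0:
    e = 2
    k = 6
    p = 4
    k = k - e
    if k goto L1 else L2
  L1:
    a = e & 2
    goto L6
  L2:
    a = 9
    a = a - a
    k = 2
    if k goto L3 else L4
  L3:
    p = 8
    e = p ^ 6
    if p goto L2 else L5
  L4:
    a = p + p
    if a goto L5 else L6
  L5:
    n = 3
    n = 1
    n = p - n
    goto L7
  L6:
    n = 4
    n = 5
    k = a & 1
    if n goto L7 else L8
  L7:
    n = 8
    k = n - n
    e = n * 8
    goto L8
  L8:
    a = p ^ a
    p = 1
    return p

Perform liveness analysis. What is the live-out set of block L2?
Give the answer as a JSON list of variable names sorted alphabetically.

def/use:
  L0: def={e,k,p} ue=∅
  L1: def={a} ue={e}
  L2: def={a,k} ue=∅
  L3: def={e,p} ue=∅
  L4: def={a} ue={p}
  L5: def={n} ue={p}
  L6: def={k,n} ue={a}
  L7: def={e,k,n} ue=∅
  L8: def={a,p} ue={a,p}

Live sets:
  live L0: ∅→{e,p}
  live L1: {e,p}→{a,p}
  live L2: {p}→{a,p}
  live L3: {a}→{a,p}
  live L4: {p}→{a,p}
  live L5: {a,p}→{a,p}
  live L6: {a,p}→{a,p}
  live L7: {a,p}→{a,p}
  live L8: {a,p}→∅

live-out(L2) = ["a", "p"]

Answer: ["a", "p"]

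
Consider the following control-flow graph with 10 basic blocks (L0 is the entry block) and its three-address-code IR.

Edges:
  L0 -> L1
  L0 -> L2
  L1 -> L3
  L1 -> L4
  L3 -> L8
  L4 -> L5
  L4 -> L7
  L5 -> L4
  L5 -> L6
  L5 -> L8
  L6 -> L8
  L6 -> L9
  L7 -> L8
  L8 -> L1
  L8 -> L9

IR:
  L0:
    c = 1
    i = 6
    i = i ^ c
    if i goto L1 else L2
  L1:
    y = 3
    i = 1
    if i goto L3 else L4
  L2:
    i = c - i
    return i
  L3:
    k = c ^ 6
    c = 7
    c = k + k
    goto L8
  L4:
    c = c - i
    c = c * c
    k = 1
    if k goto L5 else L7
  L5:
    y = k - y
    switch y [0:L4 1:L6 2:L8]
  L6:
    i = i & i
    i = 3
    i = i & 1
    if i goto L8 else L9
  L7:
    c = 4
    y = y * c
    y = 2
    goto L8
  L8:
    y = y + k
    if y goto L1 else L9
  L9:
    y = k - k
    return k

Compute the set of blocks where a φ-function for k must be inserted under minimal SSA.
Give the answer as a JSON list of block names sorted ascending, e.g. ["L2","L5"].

idom tree: L1←L0 L2←L0 L3←L1 L4←L1 L5←L4 L6←L5 L7←L4 L8←L1 L9←L1
Dom at joins:
  L1: preds {L0,L8}: {L0} ∩ {L0,L1,L8} = {L0}; idom=L0
  L4: preds {L1,L5}: {L0,L1} ∩ {L0,L1,L4,L5} = {L0,L1}; idom=L1
  L8: preds {L3,L5,L6,L7}: {L0,L1,L3} ∩ {L0,L1,L4,L5} ∩ {L0,L1,L4,L5,L6} ∩ {L0,L1,L4,L7} = {L0,L1}; idom=L1
  L9: preds {L6,L8}: {L0,L1,L4,L5,L6} ∩ {L0,L1,L8} = {L0,L1}; idom=L1

DF derivation:
  L1←L0: walk · to L0
  L1←L8: walk L8→L1 to L0
  L4←L1: walk · to L1
  L4←L5: walk L5→L4 to L1
  L8←L3: walk L3 to L1
  L8←L5: walk L5→L4 to L1
  L8←L6: walk L6→L5→L4 to L1
  L8←L7: walk L7→L4 to L1
  L9←L6: walk L6→L5→L4 to L1
  L9←L8: walk L8 to L1
  L0: DF=∅
  L1: DF={L1}
  L2: DF=∅
  L3: DF={L8}
  L4: DF={L4,L8,L9}
  L5: DF={L4,L8,L9}
  L6: DF={L8,L9}
  L7: DF={L8}
  L8: DF={L1,L9}
  L9: DF=∅

φ for k: defs {L3,L4}
  DF⁺ = {L1,L4,L8,L9}

Answer: ["L1", "L4", "L8", "L9"]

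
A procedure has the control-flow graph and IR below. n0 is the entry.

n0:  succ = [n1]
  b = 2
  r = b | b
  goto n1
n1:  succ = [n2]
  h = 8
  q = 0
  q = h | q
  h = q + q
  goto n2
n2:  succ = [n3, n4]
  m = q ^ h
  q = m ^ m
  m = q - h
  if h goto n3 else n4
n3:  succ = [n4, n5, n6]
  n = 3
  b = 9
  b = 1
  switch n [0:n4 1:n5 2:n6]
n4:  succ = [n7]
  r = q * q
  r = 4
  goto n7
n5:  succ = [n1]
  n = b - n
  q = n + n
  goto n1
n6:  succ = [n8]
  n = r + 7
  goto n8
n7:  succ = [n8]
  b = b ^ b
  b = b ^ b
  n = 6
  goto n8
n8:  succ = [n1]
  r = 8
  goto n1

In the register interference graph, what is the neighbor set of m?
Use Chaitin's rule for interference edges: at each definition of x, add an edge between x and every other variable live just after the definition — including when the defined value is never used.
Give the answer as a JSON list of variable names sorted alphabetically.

Answer: ["b", "h", "q", "r"]

Working:
Per-block:
  n0: def={b,r} ue=∅
  n1: def={h,q} ue=∅
  n2: def={m,q} ue={h,q}
  n3: def={b,n} ue=∅
  n4: def={r} ue={q}
  n5: def={n,q} ue={b,n}
  n6: def={n} ue={r}
  n7: def={b,n} ue={b}
  n8: def={r} ue=∅

Live sets:
  n0: in=∅ out={b,r}
  n1: in={b,r} out={b,h,q,r}
  n2: in={b,h,q,r} out={b,q,r}
  n3: in={q,r} out={b,n,q,r}
  n4: in={b,q} out={b}
  n5: in={b,n,r} out={b,r}
  n6: in={b,r} out={b}
  n7: in={b} out={b}
  n8: in={b} out={b,r}

Interfere edges:
  b: {h,m,n,q,r}
  h: {b,m,q,r}
  m: {b,h,q,r}
  n: {b,q,r}
  q: {b,h,m,n,r}
  r: {b,h,m,n,q}

N(m) = ["b", "h", "q", "r"]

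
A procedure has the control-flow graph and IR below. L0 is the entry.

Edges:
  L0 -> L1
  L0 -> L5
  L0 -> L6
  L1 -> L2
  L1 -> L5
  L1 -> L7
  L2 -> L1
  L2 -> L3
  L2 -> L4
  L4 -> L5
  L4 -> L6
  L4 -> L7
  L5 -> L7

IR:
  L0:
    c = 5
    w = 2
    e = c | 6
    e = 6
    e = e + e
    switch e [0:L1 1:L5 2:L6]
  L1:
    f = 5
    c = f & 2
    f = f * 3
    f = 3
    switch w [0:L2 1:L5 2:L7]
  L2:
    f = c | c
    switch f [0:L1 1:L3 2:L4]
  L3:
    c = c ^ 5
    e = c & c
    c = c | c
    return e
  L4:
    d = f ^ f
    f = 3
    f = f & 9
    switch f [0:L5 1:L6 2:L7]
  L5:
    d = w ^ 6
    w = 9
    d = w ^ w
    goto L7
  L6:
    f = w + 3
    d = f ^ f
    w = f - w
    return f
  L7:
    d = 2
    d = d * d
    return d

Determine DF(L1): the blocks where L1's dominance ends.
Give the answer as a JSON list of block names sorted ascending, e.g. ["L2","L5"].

idom tree: L1←L0 L2←L1 L3←L2 L4←L2 L5←L0 L6←L0 L7←L0
Dom at joins:
  L1: preds {L0,L2}: {L0} ∩ {L0,L1,L2} = {L0}; idom=L0
  L5: preds {L0,L1,L4}: {L0} ∩ {L0,L1} ∩ {L0,L1,L2,L4} = {L0}; idom=L0
  L6: preds {L0,L4}: {L0} ∩ {L0,L1,L2,L4} = {L0}; idom=L0
  L7: preds {L1,L4,L5}: {L0,L1} ∩ {L0,L1,L2,L4} ∩ {L0,L5} = {L0}; idom=L0

Frontier:
  join L1 pred L0: · stop@L0
  join L1 pred L2: L2→L1 stop@L0
  join L5 pred L0: · stop@L0
  join L5 pred L1: L1 stop@L0
  join L5 pred L4: L4→L2→L1 stop@L0
  join L6 pred L0: · stop@L0
  join L6 pred L4: L4→L2→L1 stop@L0
  join L7 pred L1: L1 stop@L0
  join L7 pred L4: L4→L2→L1 stop@L0
  join L7 pred L5: L5 stop@L0
  L0: DF=∅
  L1: DF={L1,L5,L6,L7}
  L2: DF={L1,L5,L6,L7}
  L3: DF=∅
  L4: DF={L5,L6,L7}
  L5: DF={L7}
  L6: DF=∅
  L7: DF=∅

DF(L1) = ["L1", "L5", "L6", "L7"]

Answer: ["L1", "L5", "L6", "L7"]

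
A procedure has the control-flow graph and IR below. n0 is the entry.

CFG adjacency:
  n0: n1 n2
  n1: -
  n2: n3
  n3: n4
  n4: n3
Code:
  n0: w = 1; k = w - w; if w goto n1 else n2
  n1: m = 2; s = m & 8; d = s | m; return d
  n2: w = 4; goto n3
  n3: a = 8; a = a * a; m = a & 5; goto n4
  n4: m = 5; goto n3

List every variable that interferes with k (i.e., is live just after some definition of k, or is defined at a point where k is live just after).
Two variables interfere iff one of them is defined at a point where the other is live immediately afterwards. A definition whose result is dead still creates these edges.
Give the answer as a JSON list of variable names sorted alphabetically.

Per-block:
  n0 def {k,w} use ∅
  n1 def {d,m,s} use ∅
  n2 def {w} use ∅
  n3 def {a,m} use ∅
  n4 def {m} use ∅

Liveness:
  n0: in=∅ out=∅
  n1: in=∅ out=∅
  n2: in=∅ out=∅
  n3: in=∅ out=∅
  n4: in=∅ out=∅

Conflict graph:
  a: ∅
  d: ∅
  k: {w}
  m: {s}
  s: {m}
  w: {k}

N(k) = ["w"]

Answer: ["w"]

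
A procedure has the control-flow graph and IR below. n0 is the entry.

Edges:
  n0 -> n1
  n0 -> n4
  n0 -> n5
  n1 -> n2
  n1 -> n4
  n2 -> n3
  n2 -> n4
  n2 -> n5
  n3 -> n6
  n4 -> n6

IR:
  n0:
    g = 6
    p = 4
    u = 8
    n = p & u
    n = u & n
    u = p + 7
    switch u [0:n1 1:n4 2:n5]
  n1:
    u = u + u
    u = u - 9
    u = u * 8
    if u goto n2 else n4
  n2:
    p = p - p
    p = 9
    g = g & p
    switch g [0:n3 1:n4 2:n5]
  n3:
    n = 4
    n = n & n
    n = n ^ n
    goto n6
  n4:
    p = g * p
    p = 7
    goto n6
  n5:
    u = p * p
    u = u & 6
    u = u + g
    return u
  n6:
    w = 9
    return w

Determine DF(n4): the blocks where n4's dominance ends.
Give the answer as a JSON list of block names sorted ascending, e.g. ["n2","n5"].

idom tree: n1←n0 n2←n1 n3←n2 n4←n0 n5←n0 n6←n0
Join-block Dom:
  n4: preds {n0,n1,n2}: {n0} ∩ {n0,n1} ∩ {n0,n1,n2} = {n0}; idom=n0
  n5: preds {n0,n2}: {n0} ∩ {n0,n1,n2} = {n0}; idom=n0
  n6: preds {n3,n4}: {n0,n1,n2,n3} ∩ {n0,n4} = {n0}; idom=n0

Frontier:
  join n4 pred n0: · stop@n0
  join n4 pred n1: n1 stop@n0
  join n4 pred n2: n2→n1 stop@n0
  join n5 pred n0: · stop@n0
  join n5 pred n2: n2→n1 stop@n0
  join n6 pred n3: n3→n2→n1 stop@n0
  join n6 pred n4: n4 stop@n0
  DF(n0)=∅
  DF(n1)={n4,n5,n6}
  DF(n2)={n4,n5,n6}
  DF(n3)={n6}
  DF(n4)={n6}
  DF(n5)=∅
  DF(n6)=∅

DF(n4) = ["n6"]

Answer: ["n6"]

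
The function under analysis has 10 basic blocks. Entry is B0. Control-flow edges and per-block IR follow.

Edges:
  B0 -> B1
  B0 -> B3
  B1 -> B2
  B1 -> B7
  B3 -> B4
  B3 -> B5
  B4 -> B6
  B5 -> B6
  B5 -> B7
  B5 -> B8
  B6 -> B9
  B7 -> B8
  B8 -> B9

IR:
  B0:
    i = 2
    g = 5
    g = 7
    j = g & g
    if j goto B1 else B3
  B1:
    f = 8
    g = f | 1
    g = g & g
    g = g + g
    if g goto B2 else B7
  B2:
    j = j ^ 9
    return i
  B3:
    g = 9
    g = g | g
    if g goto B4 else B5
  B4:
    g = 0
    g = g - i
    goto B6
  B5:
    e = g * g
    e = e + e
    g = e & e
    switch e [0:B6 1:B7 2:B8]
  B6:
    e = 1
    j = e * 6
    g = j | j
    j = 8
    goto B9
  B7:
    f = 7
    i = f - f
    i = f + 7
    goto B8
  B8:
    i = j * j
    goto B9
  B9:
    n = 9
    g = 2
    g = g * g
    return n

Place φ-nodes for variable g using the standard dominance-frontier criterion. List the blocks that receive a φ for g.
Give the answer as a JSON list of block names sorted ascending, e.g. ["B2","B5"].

Answer: ["B6", "B7", "B8", "B9"]

Working:
idom tree: B1←B0 B2←B1 B3←B0 B4←B3 B5←B3 B6←B3 B7←B0 B8←B0 B9←B0
Join-block Dom:
  B6: preds {B4,B5}: {B0,B3,B4} ∩ {B0,B3,B5} = {B0,B3}; idom=B3
  B7: preds {B1,B5}: {B0,B1} ∩ {B0,B3,B5} = {B0}; idom=B0
  B8: preds {B5,B7}: {B0,B3,B5} ∩ {B0,B7} = {B0}; idom=B0
  B9: preds {B6,B8}: {B0,B3,B6} ∩ {B0,B8} = {B0}; idom=B0

DF walk-up:
  B6←B4: walk B4 to B3
  B6←B5: walk B5 to B3
  B7←B1: walk B1 to B0
  B7←B5: walk B5→B3 to B0
  B8←B5: walk B5→B3 to B0
  B8←B7: walk B7 to B0
  B9←B6: walk B6→B3 to B0
  B9←B8: walk B8 to B0
  B0 → ∅
  B1 → {B7}
  B2 → ∅
  B3 → {B7,B8,B9}
  B4 → {B6}
  B5 → {B6,B7,B8}
  B6 → {B9}
  B7 → {B8}
  B8 → {B9}
  B9 → ∅

φ for g: defs {B0,B1,B3,B4,B5,B6,B9}
  DF⁺ = {B6,B7,B8,B9}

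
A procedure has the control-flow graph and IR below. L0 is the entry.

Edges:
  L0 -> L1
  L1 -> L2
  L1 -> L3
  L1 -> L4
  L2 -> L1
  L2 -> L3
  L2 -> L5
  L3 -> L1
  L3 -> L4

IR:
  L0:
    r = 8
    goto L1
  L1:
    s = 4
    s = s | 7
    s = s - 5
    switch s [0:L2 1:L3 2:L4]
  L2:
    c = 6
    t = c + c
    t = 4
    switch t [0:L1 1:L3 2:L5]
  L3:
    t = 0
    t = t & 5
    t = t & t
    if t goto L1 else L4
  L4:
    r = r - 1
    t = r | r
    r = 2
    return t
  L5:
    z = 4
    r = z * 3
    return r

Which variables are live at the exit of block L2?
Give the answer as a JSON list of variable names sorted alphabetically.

Block summaries:
  L0 def {r} use ∅
  L1 def {s} use ∅
  L2 def {c,t} use ∅
  L3 def {t} use ∅
  L4 def {r,t} use {r}
  L5 def {r,z} use ∅

Backward fixpoint:
  live L0: ∅→{r}
  live L1: {r}→{r}
  live L2: {r}→{r}
  live L3: {r}→{r}
  live L4: {r}→∅
  live L5: ∅→∅

live-out(L2) = ["r"]

Answer: ["r"]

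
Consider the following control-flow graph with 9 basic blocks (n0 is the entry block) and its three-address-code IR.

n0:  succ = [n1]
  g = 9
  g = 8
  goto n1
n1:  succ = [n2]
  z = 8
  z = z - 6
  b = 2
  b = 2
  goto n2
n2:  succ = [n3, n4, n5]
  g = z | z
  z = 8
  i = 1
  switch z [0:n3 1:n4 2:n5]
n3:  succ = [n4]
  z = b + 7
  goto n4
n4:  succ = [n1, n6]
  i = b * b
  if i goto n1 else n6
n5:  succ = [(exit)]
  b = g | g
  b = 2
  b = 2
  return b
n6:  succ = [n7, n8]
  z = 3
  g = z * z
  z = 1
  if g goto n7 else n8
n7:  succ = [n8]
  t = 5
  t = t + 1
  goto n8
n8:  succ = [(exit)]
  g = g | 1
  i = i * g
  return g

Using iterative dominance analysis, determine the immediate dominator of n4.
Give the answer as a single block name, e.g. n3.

Answer: n2

Derivation:
idom tree: n1←n0 n2←n1 n3←n2 n4←n2 n5←n2 n6←n4 n7←n6 n8←n6
Join-block Dom:
  n1: preds {n0,n4}: {n0} ∩ {n0,n1,n2,n4} = {n0}; idom=n0
  n4: preds {n2,n3}: {n0,n1,n2} ∩ {n0,n1,n2,n3} = {n0,n1,n2}; idom=n2
  n8: preds {n6,n7}: {n0,n1,n2,n4,n6} ∩ {n0,n1,n2,n4,n6,n7} = {n0,n1,n2,n4,n6}; idom=n6

idom(n4) = n2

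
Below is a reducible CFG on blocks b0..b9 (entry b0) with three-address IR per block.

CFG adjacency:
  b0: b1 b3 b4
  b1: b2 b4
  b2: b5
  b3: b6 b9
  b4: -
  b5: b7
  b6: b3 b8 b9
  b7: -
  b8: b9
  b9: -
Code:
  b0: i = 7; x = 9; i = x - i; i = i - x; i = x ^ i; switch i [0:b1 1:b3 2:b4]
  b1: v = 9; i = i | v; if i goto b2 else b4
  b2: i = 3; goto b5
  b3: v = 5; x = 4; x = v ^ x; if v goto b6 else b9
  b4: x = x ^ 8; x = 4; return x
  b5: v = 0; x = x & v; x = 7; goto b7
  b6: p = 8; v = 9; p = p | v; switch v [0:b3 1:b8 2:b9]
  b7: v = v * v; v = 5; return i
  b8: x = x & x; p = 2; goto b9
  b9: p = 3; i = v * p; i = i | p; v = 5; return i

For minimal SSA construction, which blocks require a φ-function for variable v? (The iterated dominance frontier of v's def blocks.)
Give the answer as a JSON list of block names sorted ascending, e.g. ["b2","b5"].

Answer: ["b3", "b4", "b9"]

Derivation:
idom tree: b1←b0 b2←b1 b3←b0 b4←b0 b5←b2 b6←b3 b7←b5 b8←b6 b9←b3
Dom∩ at merges:
  b3: preds {b0,b6}: {b0} ∩ {b0,b3,b6} = {b0}; idom=b0
  b4: preds {b0,b1}: {b0} ∩ {b0,b1} = {b0}; idom=b0
  b9: preds {b3,b6,b8}: {b0,b3} ∩ {b0,b3,b6} ∩ {b0,b3,b6,b8} = {b0,b3}; idom=b3

DF walk-up:
  b3←b0: walk · to b0
  b3←b6: walk b6→b3 to b0
  b4←b0: walk · to b0
  b4←b1: walk b1 to b0
  b9←b3: walk · to b3
  b9←b6: walk b6 to b3
  b9←b8: walk b8→b6 to b3
  b0: DF=∅
  b1: DF={b4}
  b2: DF=∅
  b3: DF={b3}
  b4: DF=∅
  b5: DF=∅
  b6: DF={b3,b9}
  b7: DF=∅
  b8: DF={b9}
  b9: DF=∅

φ for v: defs {b1,b3,b5,b6,b7,b9}
  DF⁺ = {b3,b4,b9}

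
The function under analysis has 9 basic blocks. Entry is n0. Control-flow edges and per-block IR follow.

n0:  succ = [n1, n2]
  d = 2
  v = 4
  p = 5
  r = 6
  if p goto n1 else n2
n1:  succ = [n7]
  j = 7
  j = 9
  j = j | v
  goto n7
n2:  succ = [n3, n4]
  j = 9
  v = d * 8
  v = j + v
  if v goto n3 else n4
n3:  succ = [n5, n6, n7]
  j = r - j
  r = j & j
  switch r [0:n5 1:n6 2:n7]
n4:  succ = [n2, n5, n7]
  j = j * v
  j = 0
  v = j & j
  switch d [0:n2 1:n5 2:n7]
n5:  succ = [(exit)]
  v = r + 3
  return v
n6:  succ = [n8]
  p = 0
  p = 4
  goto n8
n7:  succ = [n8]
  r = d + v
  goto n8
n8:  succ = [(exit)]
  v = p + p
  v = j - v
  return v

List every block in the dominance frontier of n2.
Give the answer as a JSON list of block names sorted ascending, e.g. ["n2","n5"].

Answer: ["n2", "n7", "n8"]

Derivation:
idom tree: n1←n0 n2←n0 n3←n2 n4←n2 n5←n2 n6←n3 n7←n0 n8←n0
Dom at joins:
  n2: preds {n0,n4}: {n0} ∩ {n0,n2,n4} = {n0}; idom=n0
  n5: preds {n3,n4}: {n0,n2,n3} ∩ {n0,n2,n4} = {n0,n2}; idom=n2
  n7: preds {n1,n3,n4}: {n0,n1} ∩ {n0,n2,n3} ∩ {n0,n2,n4} = {n0}; idom=n0
  n8: preds {n6,n7}: {n0,n2,n3,n6} ∩ {n0,n7} = {n0}; idom=n0

DF derivation:
  n2←n0: walk · to n0
  n2←n4: walk n4→n2 to n0
  n5←n3: walk n3 to n2
  n5←n4: walk n4 to n2
  n7←n1: walk n1 to n0
  n7←n3: walk n3→n2 to n0
  n7←n4: walk n4→n2 to n0
  n8←n6: walk n6→n3→n2 to n0
  n8←n7: walk n7 to n0
  n0: DF=∅
  n1: DF={n7}
  n2: DF={n2,n7,n8}
  n3: DF={n5,n7,n8}
  n4: DF={n2,n5,n7}
  n5: DF=∅
  n6: DF={n8}
  n7: DF={n8}
  n8: DF=∅

DF(n2) = ["n2", "n7", "n8"]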